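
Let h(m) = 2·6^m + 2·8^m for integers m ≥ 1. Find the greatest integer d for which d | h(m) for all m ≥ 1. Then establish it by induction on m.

Computing the first values: h(1) = 28 and h(2) = 200; gcd(28, 200) = 4, so d ≤ 4.
We prove 4 | 2·6^m + 2·8^m for all m ≥ 1 by induction on m.
Base case (m = 1): h(1) = 28 = 4·(7), so 4 | h(1).
For the inductive step, assume it holds for an arbitrary i ≥ 1, i.e. 4 | h(i). Then
h(i+1) − 8·h(i) = (2·6^(i+1) + 2·8^(i+1)) − 8·(2·6^i + 2·8^i) = (2)·6^i·(6 − 8) = (-4)·6^i. Since 4 | h(i) by the inductive hypothesis, 4 | 8·h(i); and 4 | -4 since -4 = 4·-1. Therefore 4 | h(i+1).
By the principle of mathematical induction, the result holds for all m ≥ 1.
Therefore the largest such d is 4.

d = 4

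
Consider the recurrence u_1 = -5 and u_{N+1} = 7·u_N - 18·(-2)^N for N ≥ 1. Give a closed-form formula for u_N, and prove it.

u_N = -(-2)^(N + 1) - 7^(N - 1)

Computing the first terms: u_1 = -5, u_2 = 1, u_3 = -65. This suggests u_N = -(-2)^(N + 1) - 7^(N - 1).
Base case (N = 1): the formula gives -5 = -5 = u_1.
Suppose the result is true for N = k, so u_k = -(-2)^(k + 1) - 7^(k - 1).
Then u_{k+1} = 7·u_k - 18·(-2)^k = 7·(-(-2)^(k + 1) - 7^(k - 1)) - 18·(-2)^k = -(-2)^(k + 2) - 7^k = -(-2)^((k+1) + 1) - 7^((k+1) - 1),
which is the claimed formula at N = k+1.
This completes the induction.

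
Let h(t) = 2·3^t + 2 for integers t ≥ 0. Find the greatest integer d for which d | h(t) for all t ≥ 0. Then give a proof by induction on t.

Computing the first values: h(0) = 4 and h(1) = 8; gcd(4, 8) = 4, so d ≤ 4.
We prove 4 | 2·3^t + 2 for all t ≥ 0 by induction on t.
Base step (t = 0): h(0) = 4 = 4·(1), so 4 | h(0).
Inductive step: suppose the statement holds for some p ≥ 0, i.e. 4 | h(p). Then
h(p+1) = 2·3^(p+1) + 2 = 3·(2·3^p + 2) - 4 = 3·h(p) - 4. The first term is divisible by 4 by the inductive hypothesis, and -4 is divisible by 4. Hence 4 | h(p+1).
By the principle of mathematical induction, the result holds for all t ≥ 0.
Therefore the largest such d is 4.

d = 4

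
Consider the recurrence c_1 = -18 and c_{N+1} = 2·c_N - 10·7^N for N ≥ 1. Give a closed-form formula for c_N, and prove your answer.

c_N = -2^(N + 1) - 2·7^N

Computing the first terms: c_1 = -18, c_2 = -106, c_3 = -702. This suggests c_N = -2^(N + 1) - 2·7^N.
Base step (N = 1): the formula gives -18 = -18 = c_1.
Inductive step: suppose the statement holds for some i ≥ 1, so c_i = -2^(i + 1) - 2·7^i.
Then c_{i+1} = 2·c_i - 10·7^i = 2·(-2^(i + 1) - 2·7^i) - 10·7^i = -2^(i + 2) - 2·7^(i + 1) = -2^((i+1) + 1) - 2·7^(i+1),
which is the claimed formula at N = i+1.
By the principle of mathematical induction, the result holds for all N ≥ 1.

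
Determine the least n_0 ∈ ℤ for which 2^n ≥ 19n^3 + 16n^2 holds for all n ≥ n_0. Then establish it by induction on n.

n_0 = 17

At n = 16: 65536 < 81920, so the inequality fails and n_0 ≥ 17. We prove 2^n ≥ 19n^3 + 16n^2 for all n ≥ 17.
Base case (n = 17): 2^n = 131072 and 19n^3 + 16n^2 = 97971, so 131072 ≥ 97971.
Inductive step: suppose the statement holds for some m ≥ 17, so 2^m ≥ 19m^3 + 16m^2.
Then 2^(m + 1) = 2·(2^m) ≥ 2·(19m^3 + 16m^2).
Also, for m ≥ 17 we have 2·(19m^3 + 16m^2) ≥ 19(m+1)^3 + 16(m+1)^2, since 2·(19m^3 + 16m^2) − (19(m+1)^3 + 16(m+1)^2) = 19m^3 - 41m^2 - 89m - 35, which is nonnegative for all m ≥ 17.
Combining, 2^(m + 1) ≥ 19(m+1)^3 + 16(m+1)^2.
This completes the induction.
Hence the smallest such n_0 is 17.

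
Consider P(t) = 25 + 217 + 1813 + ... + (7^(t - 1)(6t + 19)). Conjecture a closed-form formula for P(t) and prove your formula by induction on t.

P(t) = 7^t(t + 3) - 3

We claim P(t) = 7^t(t + 3) - 3 for all t ≥ 1.
When t = 1: P(1) = 25, and the closed form gives 25. They agree.
Inductive step: suppose the statement holds for some j ≥ 1, so P(j) = 7^j(j + 3) - 3.
Then P(j+1) = P(j) + (7^j(6j + 25)) = (7^j(j + 3) - 3) + (7^j(6j + 25)).
Simplifying, P(j+1) = 7·7^j·j + 28·7^j - 3 = 7^(j+1)((j+1) + 3) - 3,
which is the closed form with t = j+1.
By the principle of mathematical induction, the result holds for all t ≥ 1.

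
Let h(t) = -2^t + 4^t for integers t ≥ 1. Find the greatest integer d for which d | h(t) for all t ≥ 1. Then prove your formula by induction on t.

Computing the first values: h(1) = 2 and h(2) = 12; gcd(2, 12) = 2, so d ≤ 2.
We prove 2 | -2^t + 4^t for all t ≥ 1 by induction on t.
For the base case t = 1: h(1) = 2 = 2·(1), so 2 | h(1).
Inductive step: suppose the statement holds for some m ≥ 1, i.e. 2 | h(m). Then
4^{m+1} − 2^{m+1} = 4·4^m − 2·2^m = 4·(4^m − 2^m) + (2)·2^m. The first term is divisible by 2 by the inductive hypothesis, and the second term (2)·2^m is divisible by 2 since 2 | 2. Hence 2 | h(m+1).
By the principle of mathematical induction, the result holds for all t ≥ 1.
Therefore the largest such d is 2.

d = 2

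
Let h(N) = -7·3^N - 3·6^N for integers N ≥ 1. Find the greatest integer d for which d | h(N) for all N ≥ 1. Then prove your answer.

d = 3

Computing the first values: h(1) = -39 and h(2) = -171; gcd(-39, -171) = 3, so d ≤ 3.
We prove 3 | -7·3^N - 3·6^N for all N ≥ 1 by induction on N.
Base case (N = 1): h(1) = -39 = 3·(-13), so 3 | h(1).
Suppose the result is true for N = m, i.e. 3 | h(m). Then
h(m+1) − 6·h(m) = (-7·3^(m+1) - 3·6^(m+1)) − 6·(-7·3^m - 3·6^m) = (-7)·3^m·(3 − 6) = (21)·3^m. Since 3 | h(m) by the inductive hypothesis, 3 | 6·h(m); and 3 | 21 since 21 = 3·7. Therefore 3 | h(m+1).
Hence, by induction on N, the claim holds for every N ≥ 1.
Therefore the largest such d is 3.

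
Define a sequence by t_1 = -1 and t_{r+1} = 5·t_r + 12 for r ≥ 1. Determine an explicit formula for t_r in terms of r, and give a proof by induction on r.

Computing the first terms: t_1 = -1, t_2 = 7, t_3 = 47. This suggests t_r = 2·5^(r - 1) - 3.
For the base case r = 1: the formula gives -1 = -1 = t_1.
Suppose the result is true for r = k, so t_k = 2·5^(k - 1) - 3.
Then t_{k+1} = 5·t_k + 12 = 5·(2·5^(k - 1) - 3) + 12 = 2·5^k - 3 = 2·5^((k+1) - 1) - 3,
which is the claimed formula at r = k+1.
By the principle of mathematical induction, the result holds for all r ≥ 1.

t_r = 2·5^(r - 1) - 3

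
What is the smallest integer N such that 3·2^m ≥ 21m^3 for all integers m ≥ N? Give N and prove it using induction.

At m = 14: 49152 < 57624, so the inequality fails and N ≥ 15. We prove 3·2^m ≥ 21m^3 for all m ≥ 15.
When m = 15: 3·2^m = 98304 and 21m^3 = 70875, so 98304 ≥ 70875.
Suppose the result is true for m = p, so 3·2^p ≥ 21p^3.
Then 3·2^(p + 1) = 2·(3·2^p) ≥ 2·(21p^3).
Also, for p ≥ 15 we have 2·(21p^3) ≥ 21(p+1)^3, since 2 ≥ (1 + 1/p)^3 for all p ≥ 15.
Combining, 3·2^(p + 1) ≥ 21(p+1)^3.
This completes the induction.
Hence the smallest such N is 15.

N = 15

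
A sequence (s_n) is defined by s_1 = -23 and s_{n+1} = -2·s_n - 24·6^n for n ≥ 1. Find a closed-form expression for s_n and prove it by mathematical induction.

s_n = -5(-2)^(n - 1) - 3·6^n

Computing the first terms: s_1 = -23, s_2 = -98, s_3 = -668. This suggests s_n = -5(-2)^(n - 1) - 3·6^n.
When n = 1: the formula gives -23 = -23 = s_1.
Inductive step: suppose the statement holds for some p ≥ 1, so s_p = -5(-2)^(p - 1) - 3·6^p.
Then s_{p+1} = -2·s_p - 24·6^p = -2·(-5(-2)^(p - 1) - 3·6^p) - 24·6^p = -5(-2)^p - 3·6^(p + 1) = -5(-2)^((p+1) - 1) - 3·6^(p+1),
which is the claimed formula at n = p+1.
Hence, by induction on n, the claim holds for every n ≥ 1.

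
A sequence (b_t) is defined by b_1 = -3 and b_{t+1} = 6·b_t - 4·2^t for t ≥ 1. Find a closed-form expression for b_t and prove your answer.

b_t = 2^t - 5·6^(t - 1)

Computing the first terms: b_1 = -3, b_2 = -26, b_3 = -172. This suggests b_t = 2^t - 5·6^(t - 1).
Base step (t = 1): the formula gives -3 = -3 = b_1.
Suppose the result is true for t = i, so b_i = 2^i - 5·6^(i - 1).
Then b_{i+1} = 6·b_i - 4·2^i = 6·(2^i - 5·6^(i - 1)) - 4·2^i = 2^(i + 1) - 5·6^i = 2^(i+1) - 5·6^((i+1) - 1),
which is the claimed formula at t = i+1.
By the principle of mathematical induction, the result holds for all t ≥ 1.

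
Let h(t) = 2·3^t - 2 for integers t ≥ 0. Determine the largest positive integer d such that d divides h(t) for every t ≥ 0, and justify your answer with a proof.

d = 4

Computing the first values: h(0) = 0 and h(1) = 4; gcd(0, 4) = 4, so d ≤ 4.
We prove 4 | 2·3^t - 2 for all t ≥ 0 by induction on t.
Base step (t = 0): h(0) = 0 = 4·(0), so 4 | h(0).
Inductive step: suppose the statement holds for some j ≥ 0, i.e. 4 | h(j). Then
h(j+1) = 2·3^(j+1) - 2 = 3·(2·3^j - 2) + 4 = 3·h(j) + 4. The first term is divisible by 4 by the inductive hypothesis, and 4 is divisible by 4. Hence 4 | h(j+1).
By induction, the statement is established for all t ≥ 0.
Therefore the largest such d is 4.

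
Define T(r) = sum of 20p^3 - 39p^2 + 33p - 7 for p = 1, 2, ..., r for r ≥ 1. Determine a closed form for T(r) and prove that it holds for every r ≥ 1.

We claim T(r) = r(5r^3 - 3r^2 + 2r + 3) for all r ≥ 1.
For the base case r = 1: T(1) = 7, and the closed form gives 7. They agree.
Suppose the result is true for r = p, so T(p) = p(5p^3 - 3p^2 + 2p + 3).
Then T(p+1) = T(p) + (20p^3 + 21p^2 + 15p + 7) = (p(5p^3 - 3p^2 + 2p + 3)) + (20p^3 + 21p^2 + 15p + 7).
Simplifying, T(p+1) = (p + 1)(5p^3 + 12p^2 + 11p + 7) = (p+1)(5(p+1)^3 - 3(p+1)^2 + 2(p+1) + 3),
which is the closed form with r = p+1.
Hence, by induction on r, the claim holds for every r ≥ 1.

T(r) = r(5r^3 - 3r^2 + 2r + 3)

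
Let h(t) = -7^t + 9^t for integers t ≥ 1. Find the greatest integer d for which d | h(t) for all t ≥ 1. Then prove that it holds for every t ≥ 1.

Computing the first values: h(1) = 2 and h(2) = 32; gcd(2, 32) = 2, so d ≤ 2.
We prove 2 | -7^t + 9^t for all t ≥ 1 by induction on t.
When t = 1: h(1) = 2 = 2·(1), so 2 | h(1).
For the inductive step, assume it holds for an arbitrary i ≥ 1, i.e. 2 | h(i). Then
9^{i+1} − 7^{i+1} = 9·9^i − 7·7^i = 9·(9^i − 7^i) + (2)·7^i. The first term is divisible by 2 by the inductive hypothesis, and the second term (2)·7^i is divisible by 2 since 2 | 2. Hence 2 | h(i+1).
Hence, by induction on t, the claim holds for every t ≥ 1.
Therefore the largest such d is 2.

d = 2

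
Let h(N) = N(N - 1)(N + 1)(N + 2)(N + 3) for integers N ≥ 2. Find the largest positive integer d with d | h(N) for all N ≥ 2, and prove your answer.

Computing the first values: h(2) = 120 and h(3) = 720; gcd(120, 720) = 120, so d ≤ 120.
We prove 120 | N(N - 1)(N + 1)(N + 2)(N + 3) for all N ≥ 2 by induction on N.
Base step (N = 2): h(2) = 120 = 120·(1), so 120 | h(2).
Inductive step: suppose the statement holds for some j ≥ 2, i.e. 120 | h(j). Then
h(j+1) − h(j) = j·(j+1)·(j+2)·(j+3)·(j+4) − (j-1)·j·(j+1)·(j+2)·(j+3) = j·(j+1)·(j+2)·(j+3)·[(j+4) − (j-1)] = 5·j·(j+1)·(j+2)·(j+3). The product of 4 consecutive integers is divisible by (4)! = 24, so h(j+1) − h(j) is divisible by 5·24 = 120. By the inductive hypothesis 120 | h(j), hence 120 | h(j+1).
This completes the induction.
Therefore the largest such d is 120.

d = 120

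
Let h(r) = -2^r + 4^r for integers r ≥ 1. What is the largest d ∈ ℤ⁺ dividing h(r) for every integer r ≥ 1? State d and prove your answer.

d = 2

Computing the first values: h(1) = 2 and h(2) = 12; gcd(2, 12) = 2, so d ≤ 2.
We prove 2 | -2^r + 4^r for all r ≥ 1 by induction on r.
Base step (r = 1): h(1) = 2 = 2·(1), so 2 | h(1).
Suppose the result is true for r = p, i.e. 2 | h(p). Then
4^{p+1} − 2^{p+1} = 4·4^p − 2·2^p = 4·(4^p − 2^p) + (2)·2^p. The first term is divisible by 2 by the inductive hypothesis, and the second term (2)·2^p is divisible by 2 since 2 | 2. Hence 2 | h(p+1).
By induction, the statement is established for all r ≥ 1.
Therefore the largest such d is 2.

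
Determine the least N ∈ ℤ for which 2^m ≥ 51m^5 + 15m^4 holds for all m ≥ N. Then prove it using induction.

At m = 30: 1073741824 < 1251450000, so the inequality fails and N ≥ 31. We prove 2^m ≥ 51m^5 + 15m^4 for all m ≥ 31.
Base case (m = 31): 2^m = 2147483648 and 51m^5 + 15m^4 = 1473939516, so 2147483648 ≥ 1473939516.
Inductive step: suppose the statement holds for some r ≥ 31, so 2^r ≥ 51r^5 + 15r^4.
Then 2^(r + 1) = 2·(2^r) ≥ 2·(51r^5 + 15r^4).
Also, for r ≥ 31 we have 2·(51r^5 + 15r^4) ≥ 51(r+1)^5 + 15(r+1)^4, since 2·(51r^5 + 15r^4) − (51(r+1)^5 + 15(r+1)^4) = 51r^5 - 240r^4 - 570r^3 - 600r^2 - 315r - 66, which is nonnegative for all r ≥ 31.
Combining, 2^(r + 1) ≥ 51(r+1)^5 + 15(r+1)^4.
This completes the induction.
Hence the smallest such N is 31.

N = 31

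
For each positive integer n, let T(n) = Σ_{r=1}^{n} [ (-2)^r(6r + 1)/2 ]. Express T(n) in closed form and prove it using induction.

T(n) = (-2)^n(2n + 1) - 1

We claim T(n) = (-2)^n(2n + 1) - 1 for all n ≥ 1.
For the base case n = 1: T(1) = -7, and the closed form gives -7. They agree.
Inductive step: assume the claim holds for n = r, so T(r) = (-2)^r(2r + 1) - 1.
Then T(r+1) = T(r) + ((-2)^r(-6r - 7)) = ((-2)^r(2r + 1) - 1) + ((-2)^r(-6r - 7)).
Simplifying, T(r+1) = -4(-2)^r·r - 6(-2)^r - 1 = (-2)^(r+1)(2(r+1) + 1) - 1,
which is the closed form with n = r+1.
By induction, the statement is established for all n ≥ 1.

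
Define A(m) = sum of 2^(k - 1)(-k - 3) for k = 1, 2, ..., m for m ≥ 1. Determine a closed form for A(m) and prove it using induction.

We claim A(m) = -2^m(m + 2) + 2 for all m ≥ 1.
Base case (m = 1): A(1) = -4, and the closed form gives -4. They agree.
For the inductive step, assume it holds for an arbitrary k ≥ 1, so A(k) = -2^k(k + 2) + 2.
Then A(k+1) = A(k) + (2^k(-k - 4)) = (-2^k(k + 2) + 2) + (2^k(-k - 4)).
Simplifying, A(k+1) = -2·2^k·k - 6·2^k + 2 = -2^(k+1)((k+1) + 2) + 2,
which is the closed form with m = k+1.
By induction, the statement is established for all m ≥ 1.

A(m) = -2^m(m + 2) + 2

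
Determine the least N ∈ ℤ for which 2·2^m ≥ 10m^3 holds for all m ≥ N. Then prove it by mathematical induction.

N = 14

At m = 13: 16384 < 21970, so the inequality fails and N ≥ 14. We prove 2·2^m ≥ 10m^3 for all m ≥ 14.
For the base case m = 14: 2·2^m = 32768 and 10m^3 = 27440, so 32768 ≥ 27440.
For the inductive step, assume it holds for an arbitrary r ≥ 14, so 2·2^r ≥ 10r^3.
Then 2·2^(r + 1) = 2·(2·2^r) ≥ 2·(10r^3).
Also, for r ≥ 14 we have 2·(10r^3) ≥ 10(r+1)^3, since 2 ≥ (1 + 1/r)^3 for all r ≥ 14.
Combining, 2·2^(r + 1) ≥ 10(r+1)^3.
This completes the induction.
Hence the smallest such N is 14.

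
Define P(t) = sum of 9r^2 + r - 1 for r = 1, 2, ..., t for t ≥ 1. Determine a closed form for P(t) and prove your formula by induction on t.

We claim P(t) = t(3t^2 + 5t + 1) for all t ≥ 1.
Base case (t = 1): P(1) = 9, and the closed form gives 9. They agree.
Suppose the result is true for t = r, so P(r) = r(3r^2 + 5r + 1).
Then P(r+1) = P(r) + (r + 9(r + 1)^2) = (r(3r^2 + 5r + 1)) + (r + 9(r + 1)^2).
Simplifying, P(r+1) = (r + 1)(3r^2 + 11r + 9) = (r+1)(3(r+1)^2 + 5(r+1) + 1),
which is the closed form with t = r+1.
Hence, by induction on t, the claim holds for every t ≥ 1.

P(t) = t(3t^2 + 5t + 1)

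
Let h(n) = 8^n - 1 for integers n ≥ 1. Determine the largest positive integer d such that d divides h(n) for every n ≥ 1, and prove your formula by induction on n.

Computing the first values: h(1) = 7 and h(2) = 63; gcd(7, 63) = 7, so d ≤ 7.
We prove 7 | 8^n - 1 for all n ≥ 1 by induction on n.
For the base case n = 1: h(1) = 7 = 7·(1), so 7 | h(1).
Suppose the result is true for n = p, i.e. 7 | h(p). Then
8^{p+1} − 1^{p+1} = 8·8^p − 1·1^p = 8·(8^p − 1^p) + (7)·1^p. The first term is divisible by 7 by the inductive hypothesis, and the second term (7)·1^p is divisible by 7 since 7 | 7. Hence 7 | h(p+1).
Hence, by induction on n, the claim holds for every n ≥ 1.
Therefore the largest such d is 7.

d = 7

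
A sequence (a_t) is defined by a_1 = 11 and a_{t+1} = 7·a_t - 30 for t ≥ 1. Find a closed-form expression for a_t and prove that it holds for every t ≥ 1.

Computing the first terms: a_1 = 11, a_2 = 47, a_3 = 299. This suggests a_t = 6·7^(t - 1) + 5.
Base step (t = 1): the formula gives 11 = 11 = a_1.
Suppose the result is true for t = i, so a_i = 6·7^(i - 1) + 5.
Then a_{i+1} = 7·a_i - 30 = 7·(6·7^(i - 1) + 5) - 30 = 6·7^i + 5 = 6·7^((i+1) - 1) + 5,
which is the claimed formula at t = i+1.
By the principle of mathematical induction, the result holds for all t ≥ 1.

a_t = 6·7^(t - 1) + 5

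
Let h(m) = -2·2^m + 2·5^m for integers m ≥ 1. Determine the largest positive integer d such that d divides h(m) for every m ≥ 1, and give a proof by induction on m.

d = 6

Computing the first values: h(1) = 6 and h(2) = 42; gcd(6, 42) = 6, so d ≤ 6.
We prove 6 | -2·2^m + 2·5^m for all m ≥ 1 by induction on m.
For the base case m = 1: h(1) = 6 = 6·(1), so 6 | h(1).
For the inductive step, assume it holds for an arbitrary r ≥ 1, i.e. 6 | h(r). Then
h(r+1) − 5·h(r) = (-2·2^(r+1) + 2·5^(r+1)) − 5·(-2·2^r + 2·5^r) = (-2)·2^r·(2 − 5) = (6)·2^r. Since 6 | h(r) by the inductive hypothesis, 6 | 5·h(r); and 6 | 6 since 6 = 6·1. Therefore 6 | h(r+1).
This completes the induction.
Therefore the largest such d is 6.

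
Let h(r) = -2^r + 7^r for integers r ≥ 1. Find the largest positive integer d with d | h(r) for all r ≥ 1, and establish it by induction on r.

Computing the first values: h(1) = 5 and h(2) = 45; gcd(5, 45) = 5, so d ≤ 5.
We prove 5 | -2^r + 7^r for all r ≥ 1 by induction on r.
For the base case r = 1: h(1) = 5 = 5·(1), so 5 | h(1).
Inductive step: assume the claim holds for r = p, i.e. 5 | h(p). Then
7^{p+1} − 2^{p+1} = 7·7^p − 2·2^p = 7·(7^p − 2^p) + (5)·2^p. The first term is divisible by 5 by the inductive hypothesis, and the second term (5)·2^p is divisible by 5 since 5 | 5. Hence 5 | h(p+1).
Hence, by induction on r, the claim holds for every r ≥ 1.
Therefore the largest such d is 5.

d = 5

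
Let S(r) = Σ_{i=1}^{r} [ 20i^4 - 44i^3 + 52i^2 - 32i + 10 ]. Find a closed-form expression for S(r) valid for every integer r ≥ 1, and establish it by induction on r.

S(r) = r(4r^4 - r^3 + 2r^2 - r + 2)

We claim S(r) = r(4r^4 - r^3 + 2r^2 - r + 2) for all r ≥ 1.
Base step (r = 1): S(1) = 6, and the closed form gives 6. They agree.
Suppose the result is true for r = i, so S(i) = i(4i^4 - i^3 + 2i^2 - i + 2).
Then S(i+1) = S(i) + (20i^4 + 36i^3 + 40i^2 + 20i + 6) = (i(4i^4 - i^3 + 2i^2 - i + 2)) + (20i^4 + 36i^3 + 40i^2 + 20i + 6).
Simplifying, S(i+1) = (i + 1)(4i^4 + 15i^3 + 23i^2 + 16i + 6) = (i+1)(4(i+1)^4 - (i+1)^3 + 2(i+1)^2 - (i+1) + 2),
which is the closed form with r = i+1.
By induction, the statement is established for all r ≥ 1.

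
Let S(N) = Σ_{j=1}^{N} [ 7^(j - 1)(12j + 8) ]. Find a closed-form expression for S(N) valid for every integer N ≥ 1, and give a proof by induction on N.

S(N) = 7^N(2N + 1) - 1

We claim S(N) = 7^N(2N + 1) - 1 for all N ≥ 1.
Base step (N = 1): S(1) = 20, and the closed form gives 20. They agree.
Inductive step: suppose the statement holds for some j ≥ 1, so S(j) = 7^j(2j + 1) - 1.
Then S(j+1) = S(j) + (7^j(12j + 20)) = (7^j(2j + 1) - 1) + (7^j(12j + 20)).
Simplifying, S(j+1) = 14·7^j·j + 21·7^j - 1 = 7^(j+1)(2(j+1) + 1) - 1,
which is the closed form with N = j+1.
By induction, the statement is established for all N ≥ 1.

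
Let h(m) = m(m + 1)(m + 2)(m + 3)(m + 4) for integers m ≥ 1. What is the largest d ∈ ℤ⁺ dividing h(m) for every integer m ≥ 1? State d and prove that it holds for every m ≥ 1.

Computing the first values: h(1) = 120 and h(2) = 720; gcd(120, 720) = 120, so d ≤ 120.
We prove 120 | m(m + 1)(m + 2)(m + 3)(m + 4) for all m ≥ 1 by induction on m.
Base step (m = 1): h(1) = 120 = 120·(1), so 120 | h(1).
For the inductive step, assume it holds for an arbitrary r ≥ 1, i.e. 120 | h(r). Then
h(r+1) − h(r) = (r+1)·(r+2)·(r+3)·(r+4)·(r+5) − r·(r+1)·(r+2)·(r+3)·(r+4) = (r+1)·(r+2)·(r+3)·(r+4)·[(r+5) − r] = 5·(r+1)·(r+2)·(r+3)·(r+4). The product of 4 consecutive integers is divisible by (4)! = 24, so h(r+1) − h(r) is divisible by 5·24 = 120. By the inductive hypothesis 120 | h(r), hence 120 | h(r+1).
This completes the induction.
Therefore the largest such d is 120.

d = 120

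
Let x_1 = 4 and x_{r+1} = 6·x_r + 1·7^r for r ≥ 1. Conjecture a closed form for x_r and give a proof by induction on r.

Computing the first terms: x_1 = 4, x_2 = 31, x_3 = 235. This suggests x_r = -3·6^(r - 1) + 7^r.
When r = 1: the formula gives 4 = 4 = x_1.
Suppose the result is true for r = k, so x_k = -3·6^(k - 1) + 7^k.
Then x_{k+1} = 6·x_k + 1·7^k = 6·(-3·6^(k - 1) + 7^k) + 1·7^k = -3·6^k + 7^(k + 1) = -3·6^((k+1) - 1) + 7^(k+1),
which is the claimed formula at r = k+1.
By induction, the statement is established for all r ≥ 1.

x_r = -3·6^(r - 1) + 7^r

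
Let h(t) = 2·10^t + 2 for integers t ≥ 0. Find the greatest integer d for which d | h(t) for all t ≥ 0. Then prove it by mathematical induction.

Computing the first values: h(0) = 4 and h(1) = 22; gcd(4, 22) = 2, so d ≤ 2.
We prove 2 | 2·10^t + 2 for all t ≥ 0 by induction on t.
When t = 0: h(0) = 4 = 2·(2), so 2 | h(0).
Inductive step: suppose the statement holds for some r ≥ 0, i.e. 2 | h(r). Then
h(r+1) = 2·10^(r+1) + 2 = 10·(2·10^r + 2) - 18 = 10·h(r) - 18. The first term is divisible by 2 by the inductive hypothesis, and -18 is divisible by 2. Hence 2 | h(r+1).
By induction, the statement is established for all t ≥ 0.
Therefore the largest such d is 2.

d = 2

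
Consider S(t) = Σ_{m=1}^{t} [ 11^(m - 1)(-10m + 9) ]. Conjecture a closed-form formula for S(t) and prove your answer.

S(t) = 11^t(-t + 1) - 1

We claim S(t) = 11^t(-t + 1) - 1 for all t ≥ 1.
For the base case t = 1: S(1) = -1, and the closed form gives -1. They agree.
Inductive step: assume the claim holds for t = m, so S(m) = 11^m(-m + 1) - 1.
Then S(m+1) = S(m) + (11^m(-10m - 1)) = (11^m(-m + 1) - 1) + (11^m(-10m - 1)).
Simplifying, S(m+1) = -11·11^m·m - 1 = 11^(m+1)(-(m+1) + 1) - 1,
which is the closed form with t = m+1.
By the principle of mathematical induction, the result holds for all t ≥ 1.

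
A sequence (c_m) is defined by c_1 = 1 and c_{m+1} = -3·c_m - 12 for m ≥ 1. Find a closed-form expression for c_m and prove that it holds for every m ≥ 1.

Computing the first terms: c_1 = 1, c_2 = -15, c_3 = 33. This suggests c_m = 4(-3)^(m - 1) - 3.
Base case (m = 1): the formula gives 1 = 1 = c_1.
Inductive step: suppose the statement holds for some p ≥ 1, so c_p = 4(-3)^(p - 1) - 3.
Then c_{p+1} = -3·c_p - 12 = -3·(4(-3)^(p - 1) - 3) - 12 = 4(-3)^p - 3 = 4(-3)^((p+1) - 1) - 3,
which is the claimed formula at m = p+1.
Hence, by induction on m, the claim holds for every m ≥ 1.

c_m = 4(-3)^(m - 1) - 3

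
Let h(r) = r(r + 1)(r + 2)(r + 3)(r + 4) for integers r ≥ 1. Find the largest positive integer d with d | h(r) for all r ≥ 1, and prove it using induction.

d = 120

Computing the first values: h(1) = 120 and h(2) = 720; gcd(120, 720) = 120, so d ≤ 120.
We prove 120 | r(r + 1)(r + 2)(r + 3)(r + 4) for all r ≥ 1 by induction on r.
When r = 1: h(1) = 120 = 120·(1), so 120 | h(1).
Inductive step: suppose the statement holds for some j ≥ 1, i.e. 120 | h(j). Then
h(j+1) − h(j) = (j+1)·(j+2)·(j+3)·(j+4)·(j+5) − j·(j+1)·(j+2)·(j+3)·(j+4) = (j+1)·(j+2)·(j+3)·(j+4)·[(j+5) − j] = 5·(j+1)·(j+2)·(j+3)·(j+4). The product of 4 consecutive integers is divisible by (4)! = 24, so h(j+1) − h(j) is divisible by 5·24 = 120. By the inductive hypothesis 120 | h(j), hence 120 | h(j+1).
By induction, the statement is established for all r ≥ 1.
Therefore the largest such d is 120.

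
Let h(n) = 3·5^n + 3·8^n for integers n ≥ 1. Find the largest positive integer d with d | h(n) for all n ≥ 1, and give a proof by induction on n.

d = 3

Computing the first values: h(1) = 39 and h(2) = 267; gcd(39, 267) = 3, so d ≤ 3.
We prove 3 | 3·5^n + 3·8^n for all n ≥ 1 by induction on n.
Base step (n = 1): h(1) = 39 = 3·(13), so 3 | h(1).
For the inductive step, assume it holds for an arbitrary k ≥ 1, i.e. 3 | h(k). Then
h(k+1) − 8·h(k) = (3·5^(k+1) + 3·8^(k+1)) − 8·(3·5^k + 3·8^k) = (3)·5^k·(5 − 8) = (-9)·5^k. Since 3 | h(k) by the inductive hypothesis, 3 | 8·h(k); and 3 | -9 since -9 = 3·-3. Therefore 3 | h(k+1).
By induction, the statement is established for all n ≥ 1.
Therefore the largest such d is 3.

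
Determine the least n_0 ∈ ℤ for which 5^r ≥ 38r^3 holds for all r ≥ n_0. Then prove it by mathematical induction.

At r = 5: 3125 < 4750, so the inequality fails and n_0 ≥ 6. We prove 5^r ≥ 38r^3 for all r ≥ 6.
When r = 6: 5^r = 15625 and 38r^3 = 8208, so 15625 ≥ 8208.
Inductive step: suppose the statement holds for some i ≥ 6, so 5^i ≥ 38i^3.
Then 5^(i + 1) = 5·(5^i) ≥ 5·(38i^3).
Also, for i ≥ 6 we have 5·(38i^3) ≥ 38(i+1)^3, since 5 ≥ (1 + 1/i)^3 for all i ≥ 6.
Combining, 5^(i + 1) ≥ 38(i+1)^3.
Hence, by induction on r, the claim holds for every r ≥ 6.
Hence the smallest such n_0 is 6.

n_0 = 6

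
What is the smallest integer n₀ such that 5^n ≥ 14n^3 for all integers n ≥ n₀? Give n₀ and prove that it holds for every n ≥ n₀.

n₀ = 5

At n = 4: 625 < 896, so the inequality fails and n₀ ≥ 5. We prove 5^n ≥ 14n^3 for all n ≥ 5.
For the base case n = 5: 5^n = 3125 and 14n^3 = 1750, so 3125 ≥ 1750.
Inductive step: suppose the statement holds for some j ≥ 5, so 5^j ≥ 14j^3.
Then 5^(j + 1) = 5·(5^j) ≥ 5·(14j^3).
Also, for j ≥ 5 we have 5·(14j^3) ≥ 14(j+1)^3, since 5 ≥ (1 + 1/j)^3 for all j ≥ 5.
Combining, 5^(j + 1) ≥ 14(j+1)^3.
This completes the induction.
Hence the smallest such n₀ is 5.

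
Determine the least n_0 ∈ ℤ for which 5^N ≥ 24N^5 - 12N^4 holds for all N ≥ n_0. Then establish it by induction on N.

n_0 = 9

At N = 8: 390625 < 737280, so the inequality fails and n_0 ≥ 9. We prove 5^N ≥ 24N^5 - 12N^4 for all N ≥ 9.
Base step (N = 9): 5^N = 1953125 and 24N^5 - 12N^4 = 1338444, so 1953125 ≥ 1338444.
Inductive step: assume the claim holds for N = p, so 5^p ≥ 24p^5 - 12p^4.
Then 5^(p + 1) = 5·(5^p) ≥ 5·(24p^5 - 12p^4).
Also, for p ≥ 9 we have 5·(24p^5 - 12p^4) ≥ 24(p+1)^5 - 12(p+1)^4, since 5·(24p^5 - 12p^4) − (24(p+1)^5 - 12(p+1)^4) = 96p^5 - 168p^4 - 192p^3 - 168p^2 - 72p - 12, which is nonnegative for all p ≥ 9.
Combining, 5^(p + 1) ≥ 24(p+1)^5 - 12(p+1)^4.
By the principle of mathematical induction, the result holds for all N ≥ 9.
Hence the smallest such n_0 is 9.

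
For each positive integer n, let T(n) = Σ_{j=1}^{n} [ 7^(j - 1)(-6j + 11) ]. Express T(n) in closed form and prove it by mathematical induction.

T(n) = 7^n(-n + 2) - 2

We claim T(n) = 7^n(-n + 2) - 2 for all n ≥ 1.
For the base case n = 1: T(1) = 5, and the closed form gives 5. They agree.
Inductive step: assume the claim holds for n = j, so T(j) = 7^j(-j + 2) - 2.
Then T(j+1) = T(j) + (7^j(-6j + 5)) = (7^j(-j + 2) - 2) + (7^j(-6j + 5)).
Simplifying, T(j+1) = -7^(j + 1)j + 7^(j + 1) - 2 = 7^(j+1)(-(j+1) + 2) - 2,
which is the closed form with n = j+1.
Hence, by induction on n, the claim holds for every n ≥ 1.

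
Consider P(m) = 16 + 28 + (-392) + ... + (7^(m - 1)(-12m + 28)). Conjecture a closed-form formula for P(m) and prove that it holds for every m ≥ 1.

P(m) = 7^m(-2m + 5) - 5

We claim P(m) = 7^m(-2m + 5) - 5 for all m ≥ 1.
Base step (m = 1): P(1) = 16, and the closed form gives 16. They agree.
For the inductive step, assume it holds for an arbitrary j ≥ 1, so P(j) = 7^j(-2j + 5) - 5.
Then P(j+1) = P(j) + (7^j(-12j + 16)) = (7^j(-2j + 5) - 5) + (7^j(-12j + 16)).
Simplifying, P(j+1) = -14·7^j·j + 21·7^j - 5 = 7^(j+1)(-2(j+1) + 5) - 5,
which is the closed form with m = j+1.
Hence, by induction on m, the claim holds for every m ≥ 1.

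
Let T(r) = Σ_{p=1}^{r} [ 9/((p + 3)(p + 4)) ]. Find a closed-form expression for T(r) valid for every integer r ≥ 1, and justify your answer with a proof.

We claim T(r) = 9r/(4(r + 4)) for all r ≥ 1.
Base step (r = 1): T(1) = 9/20, and the closed form gives 9/20. They agree.
Inductive step: suppose the statement holds for some p ≥ 1, so T(p) = 9p/(4(p + 4)).
Then T(p+1) = T(p) + (9/((p + 4)(p + 5))) = (9p/(4(p + 4))) + (9/((p + 4)(p + 5))).
Simplifying, T(p+1) = 9(p + 1)/(4(p + 5)) = 9(p+1)/(4((p+1) + 4)),
which is the closed form with r = p+1.
Hence, by induction on r, the claim holds for every r ≥ 1.

T(r) = 9r/(4(r + 4))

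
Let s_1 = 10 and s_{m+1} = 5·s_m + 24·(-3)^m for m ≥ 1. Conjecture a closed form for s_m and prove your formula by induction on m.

Computing the first terms: s_1 = 10, s_2 = -22, s_3 = 106. This suggests s_m = (-3)^(m + 1) + 5^(m - 1).
Base step (m = 1): the formula gives 10 = 10 = s_1.
Inductive step: suppose the statement holds for some r ≥ 1, so s_r = (-3)^(r + 1) + 5^(r - 1).
Then s_{r+1} = 5·s_r + 24·(-3)^r = 5·((-3)^(r + 1) + 5^(r - 1)) + 24·(-3)^r = (-3)^(r + 2) + 5^r = (-3)^((r+1) + 1) + 5^((r+1) - 1),
which is the claimed formula at m = r+1.
By the principle of mathematical induction, the result holds for all m ≥ 1.

s_m = (-3)^(m + 1) + 5^(m - 1)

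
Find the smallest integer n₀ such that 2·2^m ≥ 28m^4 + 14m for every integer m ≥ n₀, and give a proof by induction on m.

At m = 21: 4194304 < 5445762, so the inequality fails and n₀ ≥ 22. We prove 2·2^m ≥ 28m^4 + 14m for all m ≥ 22.
Base case (m = 22): 2·2^m = 8388608 and 28m^4 + 14m = 6559476, so 8388608 ≥ 6559476.
Inductive step: assume the claim holds for m = i, so 2·2^i ≥ 28i^4 + 14i.
Then 2·2^(i + 1) = 2·(2·2^i) ≥ 2·(28i^4 + 14i).
Also, for i ≥ 22 we have 2·(28i^4 + 14i) ≥ 28(i+1)^4 + 14(i+1), since 2·(28i^4 + 14i) − (28(i+1)^4 + 14(i+1)) = 28i^4 - 112i^3 - 168i^2 - 98i - 42, which is nonnegative for all i ≥ 22.
Combining, 2·2^(i + 1) ≥ 28(i+1)^4 + 14(i+1).
This completes the induction.
Hence the smallest such n₀ is 22.

n₀ = 22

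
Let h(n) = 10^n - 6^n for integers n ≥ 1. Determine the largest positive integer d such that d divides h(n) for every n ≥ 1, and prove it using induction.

d = 4

Computing the first values: h(1) = 4 and h(2) = 64; gcd(4, 64) = 4, so d ≤ 4.
We prove 4 | 10^n - 6^n for all n ≥ 1 by induction on n.
Base step (n = 1): h(1) = 4 = 4·(1), so 4 | h(1).
For the inductive step, assume it holds for an arbitrary j ≥ 1, i.e. 4 | h(j). Then
10^{j+1} − 6^{j+1} = 10·10^j − 6·6^j = 10·(10^j − 6^j) + (4)·6^j. The first term is divisible by 4 by the inductive hypothesis, and the second term (4)·6^j is divisible by 4 since 4 | 4. Hence 4 | h(j+1).
By induction, the statement is established for all n ≥ 1.
Therefore the largest such d is 4.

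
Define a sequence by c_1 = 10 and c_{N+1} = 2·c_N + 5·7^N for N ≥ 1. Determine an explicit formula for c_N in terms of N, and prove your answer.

c_N = 3·2^(N - 1) + 7^N

Computing the first terms: c_1 = 10, c_2 = 55, c_3 = 355. This suggests c_N = 3·2^(N - 1) + 7^N.
When N = 1: the formula gives 10 = 10 = c_1.
For the inductive step, assume it holds for an arbitrary r ≥ 1, so c_r = 3·2^(r - 1) + 7^r.
Then c_{r+1} = 2·c_r + 5·7^r = 2·(3·2^(r - 1) + 7^r) + 5·7^r = 3·2^r + 7^(r + 1) = 3·2^((r+1) - 1) + 7^(r+1),
which is the claimed formula at N = r+1.
This completes the induction.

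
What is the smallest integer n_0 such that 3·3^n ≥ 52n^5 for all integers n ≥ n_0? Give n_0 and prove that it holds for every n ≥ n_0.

At n = 14: 14348907 < 27966848, so the inequality fails and n_0 ≥ 15. We prove 3·3^n ≥ 52n^5 for all n ≥ 15.
Base step (n = 15): 3·3^n = 43046721 and 52n^5 = 39487500, so 43046721 ≥ 39487500.
Inductive step: suppose the statement holds for some p ≥ 15, so 3·3^p ≥ 52p^5.
Then 3·3^(p + 1) = 3·(3·3^p) ≥ 3·(52p^5).
Also, for p ≥ 15 we have 3·(52p^5) ≥ 52(p+1)^5, since 3 ≥ (1 + 1/p)^5 for all p ≥ 15.
Combining, 3·3^(p + 1) ≥ 52(p+1)^5.
By induction, the statement is established for all n ≥ 15.
Hence the smallest such n_0 is 15.

n_0 = 15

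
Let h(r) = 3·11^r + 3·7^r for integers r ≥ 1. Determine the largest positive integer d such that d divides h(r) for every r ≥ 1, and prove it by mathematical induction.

d = 6

Computing the first values: h(1) = 54 and h(2) = 510; gcd(54, 510) = 6, so d ≤ 6.
We prove 6 | 3·11^r + 3·7^r for all r ≥ 1 by induction on r.
Base case (r = 1): h(1) = 54 = 6·(9), so 6 | h(1).
Suppose the result is true for r = k, i.e. 6 | h(k). Then
h(k+1) − 11·h(k) = (3·11^(k+1) + 3·7^(k+1)) − 11·(3·11^k + 3·7^k) = (3)·7^k·(7 − 11) = (-12)·7^k. Since 6 | h(k) by the inductive hypothesis, 6 | 11·h(k); and 6 | -12 since -12 = 6·-2. Therefore 6 | h(k+1).
By the principle of mathematical induction, the result holds for all r ≥ 1.
Therefore the largest such d is 6.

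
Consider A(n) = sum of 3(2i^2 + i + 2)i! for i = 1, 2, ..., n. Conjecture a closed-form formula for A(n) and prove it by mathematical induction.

A(n) = (6n + 3)(n + 1)! - 3

We claim A(n) = (6n + 3)(n + 1)! - 3 for all n ≥ 1.
Base case (n = 1): A(1) = 15, and the closed form gives 15. They agree.
For the inductive step, assume it holds for an arbitrary i ≥ 1, so A(i) = (6i + 3)(i + 1)! - 3.
Then A(i+1) = A(i) + (3(2i^2 + 5i + 5)(i + 1)!) = ((6i + 3)(i + 1)! - 3) + (3(2i^2 + 5i + 5)(i + 1)!).
Simplifying, A(i+1) = (6(i+1) + 3)((i+1) + 1)! - 3,
which is the closed form with n = i+1.
By induction, the statement is established for all n ≥ 1.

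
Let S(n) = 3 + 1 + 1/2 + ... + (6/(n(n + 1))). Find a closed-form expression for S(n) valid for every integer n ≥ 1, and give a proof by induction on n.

We claim S(n) = 6n/(n + 1) for all n ≥ 1.
Base case (n = 1): S(1) = 3, and the closed form gives 3. They agree.
Inductive step: suppose the statement holds for some i ≥ 1, so S(i) = 6i/(i + 1).
Then S(i+1) = S(i) + (6/((i + 1)(i + 2))) = (6i/(i + 1)) + (6/((i + 1)(i + 2))).
Simplifying, S(i+1) = 6(i + 1)/(i + 2) = 6(i+1)/((i+1) + 1),
which is the closed form with n = i+1.
Hence, by induction on n, the claim holds for every n ≥ 1.

S(n) = 6n/(n + 1)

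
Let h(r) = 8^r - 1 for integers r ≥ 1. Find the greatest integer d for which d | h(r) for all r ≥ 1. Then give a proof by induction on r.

Computing the first values: h(1) = 7 and h(2) = 63; gcd(7, 63) = 7, so d ≤ 7.
We prove 7 | 8^r - 1 for all r ≥ 1 by induction on r.
For the base case r = 1: h(1) = 7 = 7·(1), so 7 | h(1).
Inductive step: suppose the statement holds for some k ≥ 1, i.e. 7 | h(k). Then
8^{k+1} − 1^{k+1} = 8·8^k − 1·1^k = 8·(8^k − 1^k) + (7)·1^k. The first term is divisible by 7 by the inductive hypothesis, and the second term (7)·1^k is divisible by 7 since 7 | 7. Hence 7 | h(k+1).
By the principle of mathematical induction, the result holds for all r ≥ 1.
Therefore the largest such d is 7.

d = 7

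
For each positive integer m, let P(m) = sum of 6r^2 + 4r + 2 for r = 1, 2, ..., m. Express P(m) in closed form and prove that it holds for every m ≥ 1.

We claim P(m) = m(2m^2 + 5m + 5) for all m ≥ 1.
Base case (m = 1): P(1) = 12, and the closed form gives 12. They agree.
Suppose the result is true for m = r, so P(r) = r(2r^2 + 5r + 5).
Then P(r+1) = P(r) + (6r^2 + 16r + 12) = (r(2r^2 + 5r + 5)) + (6r^2 + 16r + 12).
Simplifying, P(r+1) = (r + 1)(2r^2 + 9r + 12) = (r+1)(2(r+1)^2 + 5(r+1) + 5),
which is the closed form with m = r+1.
Hence, by induction on m, the claim holds for every m ≥ 1.

P(m) = m(2m^2 + 5m + 5)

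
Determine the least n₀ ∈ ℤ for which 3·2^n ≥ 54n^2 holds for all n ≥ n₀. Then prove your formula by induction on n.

n₀ = 12

At n = 11: 6144 < 6534, so the inequality fails and n₀ ≥ 12. We prove 3·2^n ≥ 54n^2 for all n ≥ 12.
When n = 12: 3·2^n = 12288 and 54n^2 = 7776, so 12288 ≥ 7776.
For the inductive step, assume it holds for an arbitrary i ≥ 12, so 3·2^i ≥ 54i^2.
Then 3·2^(i + 1) = 2·(3·2^i) ≥ 2·(54i^2).
Also, for i ≥ 12 we have 2·(54i^2) ≥ 54(i+1)^2, since 2 ≥ (1 + 1/i)^2 for all i ≥ 12.
Combining, 3·2^(i + 1) ≥ 54(i+1)^2.
This completes the induction.
Hence the smallest such n₀ is 12.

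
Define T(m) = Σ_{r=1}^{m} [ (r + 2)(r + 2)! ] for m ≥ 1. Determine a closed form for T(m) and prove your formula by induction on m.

We claim T(m) = (m + 3)! - 6 for all m ≥ 1.
When m = 1: T(1) = 18, and the closed form gives 18. They agree.
Suppose the result is true for m = r, so T(r) = (r + 3)! - 6.
Then T(r+1) = T(r) + ((r + 3)(r + 3)!) = ((r + 3)! - 6) + ((r + 3)(r + 3)!).
Simplifying, T(r+1) = ((r+1) + 3)! - 6,
which is the closed form with m = r+1.
By the principle of mathematical induction, the result holds for all m ≥ 1.

T(m) = (m + 3)! - 6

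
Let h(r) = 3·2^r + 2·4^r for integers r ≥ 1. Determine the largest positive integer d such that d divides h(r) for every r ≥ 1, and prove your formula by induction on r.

Computing the first values: h(1) = 14 and h(2) = 44; gcd(14, 44) = 2, so d ≤ 2.
We prove 2 | 3·2^r + 2·4^r for all r ≥ 1 by induction on r.
Base case (r = 1): h(1) = 14 = 2·(7), so 2 | h(1).
Suppose the result is true for r = j, i.e. 2 | h(j). Then
h(j+1) − 4·h(j) = (3·2^(j+1) + 2·4^(j+1)) − 4·(3·2^j + 2·4^j) = (3)·2^j·(2 − 4) = (-6)·2^j. Since 2 | h(j) by the inductive hypothesis, 2 | 4·h(j); and 2 | -6 since -6 = 2·-3. Therefore 2 | h(j+1).
By induction, the statement is established for all r ≥ 1.
Therefore the largest such d is 2.

d = 2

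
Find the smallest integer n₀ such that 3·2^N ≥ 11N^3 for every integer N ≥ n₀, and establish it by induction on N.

At N = 12: 12288 < 19008, so the inequality fails and n₀ ≥ 13. We prove 3·2^N ≥ 11N^3 for all N ≥ 13.
Base case (N = 13): 3·2^N = 24576 and 11N^3 = 24167, so 24576 ≥ 24167.
Inductive step: suppose the statement holds for some m ≥ 13, so 3·2^m ≥ 11m^3.
Then 3·2^(m + 1) = 2·(3·2^m) ≥ 2·(11m^3).
Also, for m ≥ 13 we have 2·(11m^3) ≥ 11(m+1)^3, since 2 ≥ (1 + 1/m)^3 for all m ≥ 13.
Combining, 3·2^(m + 1) ≥ 11(m+1)^3.
Hence, by induction on N, the claim holds for every N ≥ 13.
Hence the smallest such n₀ is 13.

n₀ = 13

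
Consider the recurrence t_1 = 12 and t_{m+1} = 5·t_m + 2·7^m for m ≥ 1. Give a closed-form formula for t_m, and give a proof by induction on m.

Computing the first terms: t_1 = 12, t_2 = 74, t_3 = 468. This suggests t_m = 5^m + 7^m.
For the base case m = 1: the formula gives 12 = 12 = t_1.
Suppose the result is true for m = p, so t_p = 5^p + 7^p.
Then t_{p+1} = 5·t_p + 2·7^p = 5·(5^p + 7^p) + 2·7^p = 5^(p + 1) + 7^(p + 1),
which is the claimed formula at m = p+1.
This completes the induction.

t_m = 5^m + 7^m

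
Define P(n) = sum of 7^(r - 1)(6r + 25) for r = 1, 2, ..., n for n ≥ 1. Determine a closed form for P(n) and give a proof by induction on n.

We claim P(n) = 7^n(n + 4) - 4 for all n ≥ 1.
Base case (n = 1): P(1) = 31, and the closed form gives 31. They agree.
Inductive step: suppose the statement holds for some r ≥ 1, so P(r) = 7^r(r + 4) - 4.
Then P(r+1) = P(r) + (7^r(6r + 31)) = (7^r(r + 4) - 4) + (7^r(6r + 31)).
Simplifying, P(r+1) = 7·7^r·r + 35·7^r - 4 = 7^(r+1)((r+1) + 4) - 4,
which is the closed form with n = r+1.
By the principle of mathematical induction, the result holds for all n ≥ 1.

P(n) = 7^n(n + 4) - 4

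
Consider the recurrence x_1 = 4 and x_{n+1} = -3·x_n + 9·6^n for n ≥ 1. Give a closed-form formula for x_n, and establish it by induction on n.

x_n = -2(-3)^(n - 1) + 6^n

Computing the first terms: x_1 = 4, x_2 = 42, x_3 = 198. This suggests x_n = -2(-3)^(n - 1) + 6^n.
When n = 1: the formula gives 4 = 4 = x_1.
For the inductive step, assume it holds for an arbitrary j ≥ 1, so x_j = -2(-3)^(j - 1) + 6^j.
Then x_{j+1} = -3·x_j + 9·6^j = -3·(-2(-3)^(j - 1) + 6^j) + 9·6^j = -2(-3)^j + 6^(j + 1) = -2(-3)^((j+1) - 1) + 6^(j+1),
which is the claimed formula at n = j+1.
Hence, by induction on n, the claim holds for every n ≥ 1.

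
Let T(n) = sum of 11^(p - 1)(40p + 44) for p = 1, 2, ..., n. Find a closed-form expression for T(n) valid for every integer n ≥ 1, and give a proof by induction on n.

We claim T(n) = 4·11^n(n + 1) - 4 for all n ≥ 1.
Base case (n = 1): T(1) = 84, and the closed form gives 84. They agree.
Inductive step: assume the claim holds for n = p, so T(p) = 4·11^p(p + 1) - 4.
Then T(p+1) = T(p) + (11^p(40p + 84)) = (4·11^p(p + 1) - 4) + (11^p(40p + 84)).
Simplifying, T(p+1) = 44·11^p·p + 88·11^p - 4 = 4·11^(p+1)((p+1) + 1) - 4,
which is the closed form with n = p+1.
This completes the induction.

T(n) = 4·11^n(n + 1) - 4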